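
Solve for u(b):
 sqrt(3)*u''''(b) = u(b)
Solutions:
 u(b) = C1*exp(-3^(7/8)*b/3) + C2*exp(3^(7/8)*b/3) + C3*sin(3^(7/8)*b/3) + C4*cos(3^(7/8)*b/3)


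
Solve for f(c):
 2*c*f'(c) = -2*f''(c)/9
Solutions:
 f(c) = C1 + C2*erf(3*sqrt(2)*c/2)


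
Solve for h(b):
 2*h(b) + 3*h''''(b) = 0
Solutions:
 h(b) = (C1*sin(6^(3/4)*b/6) + C2*cos(6^(3/4)*b/6))*exp(-6^(3/4)*b/6) + (C3*sin(6^(3/4)*b/6) + C4*cos(6^(3/4)*b/6))*exp(6^(3/4)*b/6)


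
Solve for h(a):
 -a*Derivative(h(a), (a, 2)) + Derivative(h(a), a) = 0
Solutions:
 h(a) = C1 + C2*a^2


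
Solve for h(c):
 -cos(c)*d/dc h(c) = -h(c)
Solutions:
 h(c) = C1*sqrt(sin(c) + 1)/sqrt(sin(c) - 1)


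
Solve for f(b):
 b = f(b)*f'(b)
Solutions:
 f(b) = -sqrt(C1 + b^2)
 f(b) = sqrt(C1 + b^2)


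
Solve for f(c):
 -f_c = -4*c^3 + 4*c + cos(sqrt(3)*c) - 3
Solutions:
 f(c) = C1 + c^4 - 2*c^2 + 3*c - sqrt(3)*sin(sqrt(3)*c)/3


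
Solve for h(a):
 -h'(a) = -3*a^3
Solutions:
 h(a) = C1 + 3*a^4/4


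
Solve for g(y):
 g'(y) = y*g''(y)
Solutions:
 g(y) = C1 + C2*y^2


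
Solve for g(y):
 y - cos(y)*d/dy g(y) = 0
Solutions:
 g(y) = C1 + Integral(y/cos(y), y)


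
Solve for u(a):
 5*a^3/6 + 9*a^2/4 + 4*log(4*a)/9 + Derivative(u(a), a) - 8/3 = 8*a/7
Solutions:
 u(a) = C1 - 5*a^4/24 - 3*a^3/4 + 4*a^2/7 - 4*a*log(a)/9 - 8*a*log(2)/9 + 28*a/9


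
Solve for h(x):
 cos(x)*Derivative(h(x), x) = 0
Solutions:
 h(x) = C1


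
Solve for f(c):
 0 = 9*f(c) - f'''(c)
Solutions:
 f(c) = C3*exp(3^(2/3)*c) + (C1*sin(3*3^(1/6)*c/2) + C2*cos(3*3^(1/6)*c/2))*exp(-3^(2/3)*c/2)


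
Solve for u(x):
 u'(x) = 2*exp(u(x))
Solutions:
 u(x) = log(-1/(C1 + 2*x))


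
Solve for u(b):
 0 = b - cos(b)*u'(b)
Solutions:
 u(b) = C1 + Integral(b/cos(b), b)


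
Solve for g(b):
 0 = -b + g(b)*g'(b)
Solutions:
 g(b) = -sqrt(C1 + b^2)
 g(b) = sqrt(C1 + b^2)


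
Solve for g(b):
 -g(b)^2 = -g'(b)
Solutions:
 g(b) = -1/(C1 + b)


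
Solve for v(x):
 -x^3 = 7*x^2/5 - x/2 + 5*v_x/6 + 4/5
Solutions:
 v(x) = C1 - 3*x^4/10 - 14*x^3/25 + 3*x^2/10 - 24*x/25


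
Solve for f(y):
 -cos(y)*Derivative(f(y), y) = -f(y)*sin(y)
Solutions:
 f(y) = C1/cos(y)


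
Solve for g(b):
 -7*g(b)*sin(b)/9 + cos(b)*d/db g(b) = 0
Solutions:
 g(b) = C1/cos(b)^(7/9)


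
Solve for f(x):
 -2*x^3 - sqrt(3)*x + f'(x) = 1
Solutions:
 f(x) = C1 + x^4/2 + sqrt(3)*x^2/2 + x


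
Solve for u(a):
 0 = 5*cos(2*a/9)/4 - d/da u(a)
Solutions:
 u(a) = C1 + 45*sin(2*a/9)/8


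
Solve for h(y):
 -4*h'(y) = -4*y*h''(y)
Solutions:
 h(y) = C1 + C2*y^2


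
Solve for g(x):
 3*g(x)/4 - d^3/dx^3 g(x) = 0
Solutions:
 g(x) = C3*exp(6^(1/3)*x/2) + (C1*sin(2^(1/3)*3^(5/6)*x/4) + C2*cos(2^(1/3)*3^(5/6)*x/4))*exp(-6^(1/3)*x/4)


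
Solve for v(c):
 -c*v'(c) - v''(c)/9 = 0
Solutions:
 v(c) = C1 + C2*erf(3*sqrt(2)*c/2)


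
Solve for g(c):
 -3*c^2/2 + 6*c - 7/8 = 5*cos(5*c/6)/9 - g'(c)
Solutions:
 g(c) = C1 + c^3/2 - 3*c^2 + 7*c/8 + 2*sin(5*c/6)/3


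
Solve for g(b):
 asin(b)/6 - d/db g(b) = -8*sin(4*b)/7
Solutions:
 g(b) = C1 + b*asin(b)/6 + sqrt(1 - b^2)/6 - 2*cos(4*b)/7


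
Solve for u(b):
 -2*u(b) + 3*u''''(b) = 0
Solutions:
 u(b) = C1*exp(-2^(1/4)*3^(3/4)*b/3) + C2*exp(2^(1/4)*3^(3/4)*b/3) + C3*sin(2^(1/4)*3^(3/4)*b/3) + C4*cos(2^(1/4)*3^(3/4)*b/3)


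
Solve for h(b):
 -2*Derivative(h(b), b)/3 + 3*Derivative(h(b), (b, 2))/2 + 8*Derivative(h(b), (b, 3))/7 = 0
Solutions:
 h(b) = C1 + C2*exp(b*(-63 + sqrt(9345))/96) + C3*exp(-b*(63 + sqrt(9345))/96)


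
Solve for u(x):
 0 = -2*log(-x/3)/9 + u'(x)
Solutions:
 u(x) = C1 + 2*x*log(-x)/9 + 2*x*(-log(3) - 1)/9


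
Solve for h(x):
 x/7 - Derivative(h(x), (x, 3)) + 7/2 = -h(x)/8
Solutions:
 h(x) = C3*exp(x/2) - 8*x/7 + (C1*sin(sqrt(3)*x/4) + C2*cos(sqrt(3)*x/4))*exp(-x/4) - 28


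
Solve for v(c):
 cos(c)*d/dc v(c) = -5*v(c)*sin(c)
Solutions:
 v(c) = C1*cos(c)^5


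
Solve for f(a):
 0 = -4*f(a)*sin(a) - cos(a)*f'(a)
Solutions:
 f(a) = C1*cos(a)^4


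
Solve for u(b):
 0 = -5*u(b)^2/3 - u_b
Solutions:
 u(b) = 3/(C1 + 5*b)


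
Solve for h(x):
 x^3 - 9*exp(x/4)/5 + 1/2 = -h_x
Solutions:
 h(x) = C1 - x^4/4 - x/2 + 36*exp(x/4)/5


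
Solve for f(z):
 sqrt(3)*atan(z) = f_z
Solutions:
 f(z) = C1 + sqrt(3)*(z*atan(z) - log(z^2 + 1)/2)


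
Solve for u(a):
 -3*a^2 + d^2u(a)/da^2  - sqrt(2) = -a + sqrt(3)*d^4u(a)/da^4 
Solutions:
 u(a) = C1 + C2*a + C3*exp(-3^(3/4)*a/3) + C4*exp(3^(3/4)*a/3) + a^4/4 - a^3/6 + a^2*(sqrt(2)/2 + 3*sqrt(3))


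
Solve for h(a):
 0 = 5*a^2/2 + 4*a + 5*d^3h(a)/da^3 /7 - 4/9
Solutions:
 h(a) = C1 + C2*a + C3*a^2 - 7*a^5/120 - 7*a^4/30 + 14*a^3/135


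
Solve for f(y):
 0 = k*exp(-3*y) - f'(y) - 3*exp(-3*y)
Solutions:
 f(y) = C1 - k*exp(-3*y)/3 + exp(-3*y)


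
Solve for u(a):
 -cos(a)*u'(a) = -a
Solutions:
 u(a) = C1 + Integral(a/cos(a), a)


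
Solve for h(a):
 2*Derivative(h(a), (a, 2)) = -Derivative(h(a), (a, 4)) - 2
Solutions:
 h(a) = C1 + C2*a + C3*sin(sqrt(2)*a) + C4*cos(sqrt(2)*a) - a^2/2


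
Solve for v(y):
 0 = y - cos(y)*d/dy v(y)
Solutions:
 v(y) = C1 + Integral(y/cos(y), y)


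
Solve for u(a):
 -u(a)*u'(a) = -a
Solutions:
 u(a) = -sqrt(C1 + a^2)
 u(a) = sqrt(C1 + a^2)


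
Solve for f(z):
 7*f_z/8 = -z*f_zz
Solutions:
 f(z) = C1 + C2*z^(1/8)


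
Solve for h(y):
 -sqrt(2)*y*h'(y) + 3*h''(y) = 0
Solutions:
 h(y) = C1 + C2*erfi(2^(3/4)*sqrt(3)*y/6)


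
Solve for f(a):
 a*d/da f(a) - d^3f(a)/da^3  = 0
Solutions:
 f(a) = C1 + Integral(C2*airyai(a) + C3*airybi(a), a)


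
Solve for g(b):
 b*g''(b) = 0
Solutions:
 g(b) = C1 + C2*b


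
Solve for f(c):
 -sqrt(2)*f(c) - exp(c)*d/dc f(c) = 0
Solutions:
 f(c) = C1*exp(sqrt(2)*exp(-c))


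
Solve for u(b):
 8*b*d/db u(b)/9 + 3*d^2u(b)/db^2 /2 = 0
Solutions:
 u(b) = C1 + C2*erf(2*sqrt(6)*b/9)


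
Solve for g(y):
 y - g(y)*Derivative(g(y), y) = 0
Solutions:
 g(y) = -sqrt(C1 + y^2)
 g(y) = sqrt(C1 + y^2)


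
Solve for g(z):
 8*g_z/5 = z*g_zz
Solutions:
 g(z) = C1 + C2*z^(13/5)


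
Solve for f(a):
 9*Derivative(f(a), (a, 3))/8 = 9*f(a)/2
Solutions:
 f(a) = C3*exp(2^(2/3)*a) + (C1*sin(2^(2/3)*sqrt(3)*a/2) + C2*cos(2^(2/3)*sqrt(3)*a/2))*exp(-2^(2/3)*a/2)


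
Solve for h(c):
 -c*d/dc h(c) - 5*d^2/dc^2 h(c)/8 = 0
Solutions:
 h(c) = C1 + C2*erf(2*sqrt(5)*c/5)


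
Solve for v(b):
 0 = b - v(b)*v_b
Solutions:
 v(b) = -sqrt(C1 + b^2)
 v(b) = sqrt(C1 + b^2)


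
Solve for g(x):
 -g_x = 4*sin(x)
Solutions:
 g(x) = C1 + 4*cos(x)


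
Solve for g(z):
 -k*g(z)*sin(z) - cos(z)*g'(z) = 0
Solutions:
 g(z) = C1*exp(k*log(cos(z)))


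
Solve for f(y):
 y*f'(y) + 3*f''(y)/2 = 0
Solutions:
 f(y) = C1 + C2*erf(sqrt(3)*y/3)


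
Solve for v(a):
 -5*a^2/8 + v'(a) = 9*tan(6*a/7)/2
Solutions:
 v(a) = C1 + 5*a^3/24 - 21*log(cos(6*a/7))/4


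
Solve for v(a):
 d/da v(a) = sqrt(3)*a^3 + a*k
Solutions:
 v(a) = C1 + sqrt(3)*a^4/4 + a^2*k/2


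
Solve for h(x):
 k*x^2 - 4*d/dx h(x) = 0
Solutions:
 h(x) = C1 + k*x^3/12


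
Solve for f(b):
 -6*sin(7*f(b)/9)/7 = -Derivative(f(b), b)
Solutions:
 -6*b/7 + 9*log(cos(7*f(b)/9) - 1)/14 - 9*log(cos(7*f(b)/9) + 1)/14 = C1


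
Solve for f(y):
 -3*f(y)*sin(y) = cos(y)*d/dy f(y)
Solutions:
 f(y) = C1*cos(y)^3


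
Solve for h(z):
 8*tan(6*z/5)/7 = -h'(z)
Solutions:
 h(z) = C1 + 20*log(cos(6*z/5))/21


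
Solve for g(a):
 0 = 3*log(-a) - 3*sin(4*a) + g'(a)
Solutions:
 g(a) = C1 - 3*a*log(-a) + 3*a - 3*cos(4*a)/4


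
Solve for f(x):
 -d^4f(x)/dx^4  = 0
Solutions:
 f(x) = C1 + C2*x + C3*x^2 + C4*x^3


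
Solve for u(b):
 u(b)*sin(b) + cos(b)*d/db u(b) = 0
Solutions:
 u(b) = C1*cos(b)


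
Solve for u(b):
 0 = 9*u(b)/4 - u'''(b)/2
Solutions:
 u(b) = C3*exp(6^(2/3)*b/2) + (C1*sin(3*2^(2/3)*3^(1/6)*b/4) + C2*cos(3*2^(2/3)*3^(1/6)*b/4))*exp(-6^(2/3)*b/4)


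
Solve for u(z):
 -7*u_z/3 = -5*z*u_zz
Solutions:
 u(z) = C1 + C2*z^(22/15)


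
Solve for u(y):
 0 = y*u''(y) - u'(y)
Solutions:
 u(y) = C1 + C2*y^2


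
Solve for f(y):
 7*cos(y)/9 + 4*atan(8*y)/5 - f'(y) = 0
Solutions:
 f(y) = C1 + 4*y*atan(8*y)/5 - log(64*y^2 + 1)/20 + 7*sin(y)/9


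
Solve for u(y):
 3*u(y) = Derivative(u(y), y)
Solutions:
 u(y) = C1*exp(3*y)


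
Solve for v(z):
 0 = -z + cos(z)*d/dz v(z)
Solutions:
 v(z) = C1 + Integral(z/cos(z), z)


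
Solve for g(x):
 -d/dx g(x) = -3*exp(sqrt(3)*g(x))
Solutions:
 g(x) = sqrt(3)*(2*log(-1/(C1 + 3*x)) - log(3))/6


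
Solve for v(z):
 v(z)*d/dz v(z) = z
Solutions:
 v(z) = -sqrt(C1 + z^2)
 v(z) = sqrt(C1 + z^2)


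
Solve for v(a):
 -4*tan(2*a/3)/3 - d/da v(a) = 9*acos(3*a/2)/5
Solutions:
 v(a) = C1 - 9*a*acos(3*a/2)/5 + 3*sqrt(4 - 9*a^2)/5 + 2*log(cos(2*a/3))


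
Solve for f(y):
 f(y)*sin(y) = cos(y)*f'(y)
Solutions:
 f(y) = C1/cos(y)


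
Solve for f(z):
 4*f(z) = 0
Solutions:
 f(z) = 0


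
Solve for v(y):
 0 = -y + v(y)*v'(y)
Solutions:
 v(y) = -sqrt(C1 + y^2)
 v(y) = sqrt(C1 + y^2)


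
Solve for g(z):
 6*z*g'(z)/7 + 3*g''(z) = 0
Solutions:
 g(z) = C1 + C2*erf(sqrt(7)*z/7)


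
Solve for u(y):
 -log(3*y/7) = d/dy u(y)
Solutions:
 u(y) = C1 - y*log(y) + y*log(7/3) + y


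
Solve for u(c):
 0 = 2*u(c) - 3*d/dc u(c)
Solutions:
 u(c) = C1*exp(2*c/3)


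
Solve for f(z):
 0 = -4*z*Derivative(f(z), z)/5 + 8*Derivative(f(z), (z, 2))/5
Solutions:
 f(z) = C1 + C2*erfi(z/2)


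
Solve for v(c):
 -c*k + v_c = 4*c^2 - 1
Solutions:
 v(c) = C1 + 4*c^3/3 + c^2*k/2 - c


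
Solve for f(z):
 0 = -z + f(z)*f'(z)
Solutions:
 f(z) = -sqrt(C1 + z^2)
 f(z) = sqrt(C1 + z^2)


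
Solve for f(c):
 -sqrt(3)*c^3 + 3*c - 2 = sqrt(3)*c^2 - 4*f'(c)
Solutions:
 f(c) = C1 + sqrt(3)*c^4/16 + sqrt(3)*c^3/12 - 3*c^2/8 + c/2


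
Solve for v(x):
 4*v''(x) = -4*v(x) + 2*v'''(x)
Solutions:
 v(x) = C1*exp(x*(-(3*sqrt(129) + 35)^(1/3) - 4/(3*sqrt(129) + 35)^(1/3) + 4)/6)*sin(sqrt(3)*x*(-(3*sqrt(129) + 35)^(1/3) + 4/(3*sqrt(129) + 35)^(1/3))/6) + C2*exp(x*(-(3*sqrt(129) + 35)^(1/3) - 4/(3*sqrt(129) + 35)^(1/3) + 4)/6)*cos(sqrt(3)*x*(-(3*sqrt(129) + 35)^(1/3) + 4/(3*sqrt(129) + 35)^(1/3))/6) + C3*exp(x*(4/(3*sqrt(129) + 35)^(1/3) + 2 + (3*sqrt(129) + 35)^(1/3))/3)


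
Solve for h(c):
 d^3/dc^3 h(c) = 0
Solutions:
 h(c) = C1 + C2*c + C3*c^2


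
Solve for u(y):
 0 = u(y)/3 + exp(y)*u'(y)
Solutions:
 u(y) = C1*exp(exp(-y)/3)


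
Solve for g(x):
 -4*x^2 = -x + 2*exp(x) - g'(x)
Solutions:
 g(x) = C1 + 4*x^3/3 - x^2/2 + 2*exp(x)


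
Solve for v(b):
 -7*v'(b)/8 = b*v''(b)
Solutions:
 v(b) = C1 + C2*b^(1/8)


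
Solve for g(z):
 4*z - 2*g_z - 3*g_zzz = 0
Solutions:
 g(z) = C1 + C2*sin(sqrt(6)*z/3) + C3*cos(sqrt(6)*z/3) + z^2


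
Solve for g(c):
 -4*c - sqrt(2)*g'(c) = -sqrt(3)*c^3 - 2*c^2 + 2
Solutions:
 g(c) = C1 + sqrt(6)*c^4/8 + sqrt(2)*c^3/3 - sqrt(2)*c^2 - sqrt(2)*c


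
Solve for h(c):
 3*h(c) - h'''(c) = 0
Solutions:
 h(c) = C3*exp(3^(1/3)*c) + (C1*sin(3^(5/6)*c/2) + C2*cos(3^(5/6)*c/2))*exp(-3^(1/3)*c/2)


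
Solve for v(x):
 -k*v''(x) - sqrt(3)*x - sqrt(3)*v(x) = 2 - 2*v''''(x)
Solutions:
 v(x) = C1*exp(-x*sqrt(k - sqrt(k^2 + 8*sqrt(3)))/2) + C2*exp(x*sqrt(k - sqrt(k^2 + 8*sqrt(3)))/2) + C3*exp(-x*sqrt(k + sqrt(k^2 + 8*sqrt(3)))/2) + C4*exp(x*sqrt(k + sqrt(k^2 + 8*sqrt(3)))/2) - x - 2*sqrt(3)/3


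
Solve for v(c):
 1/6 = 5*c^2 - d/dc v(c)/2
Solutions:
 v(c) = C1 + 10*c^3/3 - c/3


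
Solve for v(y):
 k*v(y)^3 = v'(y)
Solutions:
 v(y) = -sqrt(2)*sqrt(-1/(C1 + k*y))/2
 v(y) = sqrt(2)*sqrt(-1/(C1 + k*y))/2


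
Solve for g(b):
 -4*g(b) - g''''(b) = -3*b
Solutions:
 g(b) = 3*b/4 + (C1*sin(b) + C2*cos(b))*exp(-b) + (C3*sin(b) + C4*cos(b))*exp(b)


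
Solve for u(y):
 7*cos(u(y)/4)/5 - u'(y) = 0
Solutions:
 -7*y/5 - 2*log(sin(u(y)/4) - 1) + 2*log(sin(u(y)/4) + 1) = C1


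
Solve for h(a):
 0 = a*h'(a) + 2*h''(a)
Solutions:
 h(a) = C1 + C2*erf(a/2)


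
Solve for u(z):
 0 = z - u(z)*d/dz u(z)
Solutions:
 u(z) = -sqrt(C1 + z^2)
 u(z) = sqrt(C1 + z^2)


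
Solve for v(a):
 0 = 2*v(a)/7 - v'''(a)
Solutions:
 v(a) = C3*exp(2^(1/3)*7^(2/3)*a/7) + (C1*sin(2^(1/3)*sqrt(3)*7^(2/3)*a/14) + C2*cos(2^(1/3)*sqrt(3)*7^(2/3)*a/14))*exp(-2^(1/3)*7^(2/3)*a/14)


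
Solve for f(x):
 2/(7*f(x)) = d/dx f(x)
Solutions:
 f(x) = -sqrt(C1 + 28*x)/7
 f(x) = sqrt(C1 + 28*x)/7


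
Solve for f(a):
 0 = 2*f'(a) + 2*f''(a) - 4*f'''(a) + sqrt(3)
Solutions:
 f(a) = C1 + C2*exp(-a/2) + C3*exp(a) - sqrt(3)*a/2


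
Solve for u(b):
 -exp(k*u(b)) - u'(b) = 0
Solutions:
 u(b) = Piecewise((log(1/(C1*k + b*k))/k, Ne(k, 0)), (nan, True))
 u(b) = Piecewise((C1 - b, Eq(k, 0)), (nan, True))


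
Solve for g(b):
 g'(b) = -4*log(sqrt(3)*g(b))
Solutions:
 Integral(1/(2*log(_y) + log(3)), (_y, g(b)))/2 = C1 - b


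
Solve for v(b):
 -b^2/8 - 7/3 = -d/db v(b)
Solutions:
 v(b) = C1 + b^3/24 + 7*b/3


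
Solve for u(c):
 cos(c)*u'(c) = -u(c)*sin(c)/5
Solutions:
 u(c) = C1*cos(c)^(1/5)


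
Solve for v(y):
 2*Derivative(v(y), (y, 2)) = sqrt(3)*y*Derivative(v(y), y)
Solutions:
 v(y) = C1 + C2*erfi(3^(1/4)*y/2)


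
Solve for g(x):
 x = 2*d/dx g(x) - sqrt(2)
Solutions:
 g(x) = C1 + x^2/4 + sqrt(2)*x/2


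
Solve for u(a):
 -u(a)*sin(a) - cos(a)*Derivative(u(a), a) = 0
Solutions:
 u(a) = C1*cos(a)


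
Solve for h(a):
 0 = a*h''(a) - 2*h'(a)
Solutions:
 h(a) = C1 + C2*a^3


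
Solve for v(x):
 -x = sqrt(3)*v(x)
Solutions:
 v(x) = -sqrt(3)*x/3


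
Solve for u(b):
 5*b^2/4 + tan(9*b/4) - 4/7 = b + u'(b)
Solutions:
 u(b) = C1 + 5*b^3/12 - b^2/2 - 4*b/7 - 4*log(cos(9*b/4))/9


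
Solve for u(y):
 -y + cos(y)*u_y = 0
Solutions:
 u(y) = C1 + Integral(y/cos(y), y)


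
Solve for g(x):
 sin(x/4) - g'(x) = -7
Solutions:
 g(x) = C1 + 7*x - 4*cos(x/4)


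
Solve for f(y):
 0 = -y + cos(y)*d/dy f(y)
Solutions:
 f(y) = C1 + Integral(y/cos(y), y)


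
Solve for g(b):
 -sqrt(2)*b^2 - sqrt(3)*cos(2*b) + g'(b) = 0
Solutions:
 g(b) = C1 + sqrt(2)*b^3/3 + sqrt(3)*sin(2*b)/2


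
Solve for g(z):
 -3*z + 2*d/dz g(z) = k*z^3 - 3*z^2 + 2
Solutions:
 g(z) = C1 + k*z^4/8 - z^3/2 + 3*z^2/4 + z


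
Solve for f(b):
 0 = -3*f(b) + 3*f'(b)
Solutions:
 f(b) = C1*exp(b)


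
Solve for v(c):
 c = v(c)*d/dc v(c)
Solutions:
 v(c) = -sqrt(C1 + c^2)
 v(c) = sqrt(C1 + c^2)


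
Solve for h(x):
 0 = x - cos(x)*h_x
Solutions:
 h(x) = C1 + Integral(x/cos(x), x)


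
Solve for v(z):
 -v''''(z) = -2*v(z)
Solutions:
 v(z) = C1*exp(-2^(1/4)*z) + C2*exp(2^(1/4)*z) + C3*sin(2^(1/4)*z) + C4*cos(2^(1/4)*z)


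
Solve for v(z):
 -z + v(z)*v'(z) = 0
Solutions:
 v(z) = -sqrt(C1 + z^2)
 v(z) = sqrt(C1 + z^2)


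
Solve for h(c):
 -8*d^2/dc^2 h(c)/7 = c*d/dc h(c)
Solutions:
 h(c) = C1 + C2*erf(sqrt(7)*c/4)


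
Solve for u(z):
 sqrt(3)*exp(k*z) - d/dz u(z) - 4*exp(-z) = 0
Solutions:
 u(z) = C1 + 4*exp(-z) + sqrt(3)*exp(k*z)/k


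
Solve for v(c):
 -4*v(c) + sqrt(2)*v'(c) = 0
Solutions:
 v(c) = C1*exp(2*sqrt(2)*c)


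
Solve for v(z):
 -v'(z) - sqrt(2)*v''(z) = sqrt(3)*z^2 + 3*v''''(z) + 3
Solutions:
 v(z) = C1 + C2*exp(z*(-2*2^(5/6)/(9 + sqrt(8*sqrt(2) + 81))^(1/3) + 2^(2/3)*(9 + sqrt(8*sqrt(2) + 81))^(1/3))/12)*sin(sqrt(3)*z*(2*2^(5/6)/(9 + sqrt(8*sqrt(2) + 81))^(1/3) + 2^(2/3)*(9 + sqrt(8*sqrt(2) + 81))^(1/3))/12) + C3*exp(z*(-2*2^(5/6)/(9 + sqrt(8*sqrt(2) + 81))^(1/3) + 2^(2/3)*(9 + sqrt(8*sqrt(2) + 81))^(1/3))/12)*cos(sqrt(3)*z*(2*2^(5/6)/(9 + sqrt(8*sqrt(2) + 81))^(1/3) + 2^(2/3)*(9 + sqrt(8*sqrt(2) + 81))^(1/3))/12) + C4*exp(-z*(-2*2^(5/6)/(9 + sqrt(8*sqrt(2) + 81))^(1/3) + 2^(2/3)*(9 + sqrt(8*sqrt(2) + 81))^(1/3))/6) - sqrt(3)*z^3/3 + sqrt(6)*z^2 - 4*sqrt(3)*z - 3*z


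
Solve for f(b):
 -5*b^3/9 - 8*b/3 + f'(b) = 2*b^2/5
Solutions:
 f(b) = C1 + 5*b^4/36 + 2*b^3/15 + 4*b^2/3


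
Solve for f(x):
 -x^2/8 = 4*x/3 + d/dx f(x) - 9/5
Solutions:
 f(x) = C1 - x^3/24 - 2*x^2/3 + 9*x/5


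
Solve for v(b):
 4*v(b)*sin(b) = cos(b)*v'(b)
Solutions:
 v(b) = C1/cos(b)^4


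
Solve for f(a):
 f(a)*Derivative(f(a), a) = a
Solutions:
 f(a) = -sqrt(C1 + a^2)
 f(a) = sqrt(C1 + a^2)


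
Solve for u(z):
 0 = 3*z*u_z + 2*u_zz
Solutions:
 u(z) = C1 + C2*erf(sqrt(3)*z/2)


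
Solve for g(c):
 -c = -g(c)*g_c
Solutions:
 g(c) = -sqrt(C1 + c^2)
 g(c) = sqrt(C1 + c^2)


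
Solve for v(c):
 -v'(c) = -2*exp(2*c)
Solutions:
 v(c) = C1 + exp(2*c)


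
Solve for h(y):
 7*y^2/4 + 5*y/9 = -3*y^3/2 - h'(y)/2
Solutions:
 h(y) = C1 - 3*y^4/4 - 7*y^3/6 - 5*y^2/9


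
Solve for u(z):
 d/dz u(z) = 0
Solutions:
 u(z) = C1


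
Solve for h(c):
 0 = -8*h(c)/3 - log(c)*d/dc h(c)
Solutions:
 h(c) = C1*exp(-8*li(c)/3)


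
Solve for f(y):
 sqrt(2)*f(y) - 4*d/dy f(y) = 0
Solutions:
 f(y) = C1*exp(sqrt(2)*y/4)


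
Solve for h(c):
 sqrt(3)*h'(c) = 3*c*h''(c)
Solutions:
 h(c) = C1 + C2*c^(sqrt(3)/3 + 1)


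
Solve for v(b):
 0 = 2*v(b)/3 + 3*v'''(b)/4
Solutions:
 v(b) = C3*exp(-2*3^(1/3)*b/3) + (C1*sin(3^(5/6)*b/3) + C2*cos(3^(5/6)*b/3))*exp(3^(1/3)*b/3)


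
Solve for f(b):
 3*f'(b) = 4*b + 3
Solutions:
 f(b) = C1 + 2*b^2/3 + b


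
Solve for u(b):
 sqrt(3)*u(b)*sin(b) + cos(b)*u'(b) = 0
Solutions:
 u(b) = C1*cos(b)^(sqrt(3))


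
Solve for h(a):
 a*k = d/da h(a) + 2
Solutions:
 h(a) = C1 + a^2*k/2 - 2*a


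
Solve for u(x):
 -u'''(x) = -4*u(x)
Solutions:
 u(x) = C3*exp(2^(2/3)*x) + (C1*sin(2^(2/3)*sqrt(3)*x/2) + C2*cos(2^(2/3)*sqrt(3)*x/2))*exp(-2^(2/3)*x/2)


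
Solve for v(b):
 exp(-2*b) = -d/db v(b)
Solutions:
 v(b) = C1 + exp(-2*b)/2


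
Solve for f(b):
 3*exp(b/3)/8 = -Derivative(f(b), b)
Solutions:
 f(b) = C1 - 9*exp(b/3)/8


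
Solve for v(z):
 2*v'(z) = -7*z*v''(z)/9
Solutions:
 v(z) = C1 + C2/z^(11/7)


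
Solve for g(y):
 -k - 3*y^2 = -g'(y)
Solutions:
 g(y) = C1 + k*y + y^3


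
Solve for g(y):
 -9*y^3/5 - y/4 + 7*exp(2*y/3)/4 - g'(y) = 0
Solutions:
 g(y) = C1 - 9*y^4/20 - y^2/8 + 21*exp(2*y/3)/8


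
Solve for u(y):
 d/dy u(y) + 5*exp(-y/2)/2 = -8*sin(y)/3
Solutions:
 u(y) = C1 + 8*cos(y)/3 + 5*exp(-y/2)


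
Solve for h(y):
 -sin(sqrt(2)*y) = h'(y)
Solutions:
 h(y) = C1 + sqrt(2)*cos(sqrt(2)*y)/2


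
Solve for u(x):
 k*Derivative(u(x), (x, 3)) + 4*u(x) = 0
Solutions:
 u(x) = C1*exp(2^(2/3)*x*(-1/k)^(1/3)) + C2*exp(2^(2/3)*x*(-1/k)^(1/3)*(-1 + sqrt(3)*I)/2) + C3*exp(-2^(2/3)*x*(-1/k)^(1/3)*(1 + sqrt(3)*I)/2)


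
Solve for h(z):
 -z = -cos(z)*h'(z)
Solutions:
 h(z) = C1 + Integral(z/cos(z), z)


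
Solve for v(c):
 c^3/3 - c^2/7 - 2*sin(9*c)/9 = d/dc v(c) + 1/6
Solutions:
 v(c) = C1 + c^4/12 - c^3/21 - c/6 + 2*cos(9*c)/81


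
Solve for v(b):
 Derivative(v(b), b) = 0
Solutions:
 v(b) = C1


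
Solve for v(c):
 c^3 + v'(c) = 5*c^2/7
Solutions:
 v(c) = C1 - c^4/4 + 5*c^3/21


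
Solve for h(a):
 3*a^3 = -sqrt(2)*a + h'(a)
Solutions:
 h(a) = C1 + 3*a^4/4 + sqrt(2)*a^2/2


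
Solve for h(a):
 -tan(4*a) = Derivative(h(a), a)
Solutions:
 h(a) = C1 + log(cos(4*a))/4


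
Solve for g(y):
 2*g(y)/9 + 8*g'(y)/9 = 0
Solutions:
 g(y) = C1*exp(-y/4)


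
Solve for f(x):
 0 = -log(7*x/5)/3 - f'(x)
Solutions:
 f(x) = C1 - x*log(x)/3 - x*log(7)/3 + x/3 + x*log(5)/3


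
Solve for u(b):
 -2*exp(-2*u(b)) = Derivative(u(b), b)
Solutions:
 u(b) = log(-sqrt(C1 - 4*b))
 u(b) = log(C1 - 4*b)/2


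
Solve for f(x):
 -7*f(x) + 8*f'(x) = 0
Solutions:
 f(x) = C1*exp(7*x/8)


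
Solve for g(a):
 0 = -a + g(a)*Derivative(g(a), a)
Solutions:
 g(a) = -sqrt(C1 + a^2)
 g(a) = sqrt(C1 + a^2)


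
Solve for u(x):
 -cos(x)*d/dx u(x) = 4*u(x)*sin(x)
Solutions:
 u(x) = C1*cos(x)^4


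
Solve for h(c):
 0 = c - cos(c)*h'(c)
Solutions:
 h(c) = C1 + Integral(c/cos(c), c)


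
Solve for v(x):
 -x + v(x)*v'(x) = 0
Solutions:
 v(x) = -sqrt(C1 + x^2)
 v(x) = sqrt(C1 + x^2)


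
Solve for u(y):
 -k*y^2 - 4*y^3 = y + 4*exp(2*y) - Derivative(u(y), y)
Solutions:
 u(y) = C1 + k*y^3/3 + y^4 + y^2/2 + 2*exp(2*y)


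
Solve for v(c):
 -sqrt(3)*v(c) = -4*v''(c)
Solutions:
 v(c) = C1*exp(-3^(1/4)*c/2) + C2*exp(3^(1/4)*c/2)


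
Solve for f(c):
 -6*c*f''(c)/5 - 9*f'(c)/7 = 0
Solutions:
 f(c) = C1 + C2/c^(1/14)


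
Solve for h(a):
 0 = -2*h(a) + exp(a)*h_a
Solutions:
 h(a) = C1*exp(-2*exp(-a))


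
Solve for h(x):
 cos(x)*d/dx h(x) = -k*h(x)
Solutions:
 h(x) = C1*exp(k*(log(sin(x) - 1) - log(sin(x) + 1))/2)


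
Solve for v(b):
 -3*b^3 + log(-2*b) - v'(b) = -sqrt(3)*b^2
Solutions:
 v(b) = C1 - 3*b^4/4 + sqrt(3)*b^3/3 + b*log(-b) + b*(-1 + log(2))


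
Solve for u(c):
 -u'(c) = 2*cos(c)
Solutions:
 u(c) = C1 - 2*sin(c)


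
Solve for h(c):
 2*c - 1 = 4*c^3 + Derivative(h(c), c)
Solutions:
 h(c) = C1 - c^4 + c^2 - c


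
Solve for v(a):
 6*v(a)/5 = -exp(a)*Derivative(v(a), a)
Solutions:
 v(a) = C1*exp(6*exp(-a)/5)


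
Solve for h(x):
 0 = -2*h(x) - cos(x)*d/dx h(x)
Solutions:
 h(x) = C1*(sin(x) - 1)/(sin(x) + 1)


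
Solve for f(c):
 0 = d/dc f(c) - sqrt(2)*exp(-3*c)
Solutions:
 f(c) = C1 - sqrt(2)*exp(-3*c)/3


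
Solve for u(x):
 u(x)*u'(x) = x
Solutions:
 u(x) = -sqrt(C1 + x^2)
 u(x) = sqrt(C1 + x^2)


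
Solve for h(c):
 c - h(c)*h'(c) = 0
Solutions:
 h(c) = -sqrt(C1 + c^2)
 h(c) = sqrt(C1 + c^2)


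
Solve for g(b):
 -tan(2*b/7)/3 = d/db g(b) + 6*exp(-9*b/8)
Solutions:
 g(b) = C1 - 7*log(tan(2*b/7)^2 + 1)/12 + 16*exp(-9*b/8)/3


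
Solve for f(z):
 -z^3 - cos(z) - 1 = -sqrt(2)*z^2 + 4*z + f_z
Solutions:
 f(z) = C1 - z^4/4 + sqrt(2)*z^3/3 - 2*z^2 - z - sin(z)


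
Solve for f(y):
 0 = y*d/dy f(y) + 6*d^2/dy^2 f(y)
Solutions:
 f(y) = C1 + C2*erf(sqrt(3)*y/6)


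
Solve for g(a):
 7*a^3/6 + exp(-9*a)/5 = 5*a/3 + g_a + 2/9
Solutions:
 g(a) = C1 + 7*a^4/24 - 5*a^2/6 - 2*a/9 - exp(-9*a)/45


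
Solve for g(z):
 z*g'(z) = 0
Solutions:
 g(z) = C1


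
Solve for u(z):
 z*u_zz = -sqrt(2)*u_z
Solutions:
 u(z) = C1 + C2*z^(1 - sqrt(2))


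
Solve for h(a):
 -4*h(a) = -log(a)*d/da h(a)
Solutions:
 h(a) = C1*exp(4*li(a))


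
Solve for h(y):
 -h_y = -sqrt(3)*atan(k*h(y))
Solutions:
 Integral(1/atan(_y*k), (_y, h(y))) = C1 + sqrt(3)*y


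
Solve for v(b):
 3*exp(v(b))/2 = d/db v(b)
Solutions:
 v(b) = log(-1/(C1 + 3*b)) + log(2)


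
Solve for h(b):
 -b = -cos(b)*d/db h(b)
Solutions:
 h(b) = C1 + Integral(b/cos(b), b)


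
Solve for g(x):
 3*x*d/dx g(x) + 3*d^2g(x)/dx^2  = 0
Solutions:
 g(x) = C1 + C2*erf(sqrt(2)*x/2)


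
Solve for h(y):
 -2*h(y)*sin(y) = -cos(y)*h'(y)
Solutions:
 h(y) = C1/cos(y)^2


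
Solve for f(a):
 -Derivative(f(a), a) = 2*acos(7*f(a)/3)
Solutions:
 Integral(1/acos(7*_y/3), (_y, f(a))) = C1 - 2*a


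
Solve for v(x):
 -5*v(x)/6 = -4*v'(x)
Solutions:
 v(x) = C1*exp(5*x/24)


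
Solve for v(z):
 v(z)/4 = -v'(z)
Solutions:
 v(z) = C1*exp(-z/4)


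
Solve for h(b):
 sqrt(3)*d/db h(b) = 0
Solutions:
 h(b) = C1


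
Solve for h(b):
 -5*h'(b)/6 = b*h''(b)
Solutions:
 h(b) = C1 + C2*b^(1/6)


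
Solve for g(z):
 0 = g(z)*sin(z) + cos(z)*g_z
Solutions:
 g(z) = C1*cos(z)


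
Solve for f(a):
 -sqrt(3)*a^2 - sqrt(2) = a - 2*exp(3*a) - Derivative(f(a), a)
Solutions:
 f(a) = C1 + sqrt(3)*a^3/3 + a^2/2 + sqrt(2)*a - 2*exp(3*a)/3


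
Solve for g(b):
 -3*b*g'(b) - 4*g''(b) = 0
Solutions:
 g(b) = C1 + C2*erf(sqrt(6)*b/4)


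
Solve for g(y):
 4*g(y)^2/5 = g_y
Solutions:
 g(y) = -5/(C1 + 4*y)


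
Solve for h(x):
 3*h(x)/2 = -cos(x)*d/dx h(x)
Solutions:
 h(x) = C1*(sin(x) - 1)^(3/4)/(sin(x) + 1)^(3/4)


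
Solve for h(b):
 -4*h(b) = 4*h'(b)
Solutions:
 h(b) = C1*exp(-b)


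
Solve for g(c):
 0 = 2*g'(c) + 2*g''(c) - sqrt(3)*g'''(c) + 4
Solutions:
 g(c) = C1 + C2*exp(sqrt(3)*c*(1 - sqrt(1 + 2*sqrt(3)))/3) + C3*exp(sqrt(3)*c*(1 + sqrt(1 + 2*sqrt(3)))/3) - 2*c


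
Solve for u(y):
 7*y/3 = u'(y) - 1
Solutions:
 u(y) = C1 + 7*y^2/6 + y


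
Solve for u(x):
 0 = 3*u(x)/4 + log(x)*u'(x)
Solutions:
 u(x) = C1*exp(-3*li(x)/4)


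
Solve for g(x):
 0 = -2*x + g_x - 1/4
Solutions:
 g(x) = C1 + x^2 + x/4


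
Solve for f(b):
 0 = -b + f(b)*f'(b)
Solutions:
 f(b) = -sqrt(C1 + b^2)
 f(b) = sqrt(C1 + b^2)


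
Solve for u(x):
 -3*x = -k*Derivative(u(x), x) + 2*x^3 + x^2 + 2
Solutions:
 u(x) = C1 + x^4/(2*k) + x^3/(3*k) + 3*x^2/(2*k) + 2*x/k


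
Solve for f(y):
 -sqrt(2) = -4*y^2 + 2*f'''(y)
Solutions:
 f(y) = C1 + C2*y + C3*y^2 + y^5/30 - sqrt(2)*y^3/12


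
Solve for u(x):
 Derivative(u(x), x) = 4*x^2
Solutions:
 u(x) = C1 + 4*x^3/3


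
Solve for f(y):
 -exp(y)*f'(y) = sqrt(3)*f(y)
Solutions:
 f(y) = C1*exp(sqrt(3)*exp(-y))


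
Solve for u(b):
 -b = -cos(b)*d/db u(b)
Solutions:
 u(b) = C1 + Integral(b/cos(b), b)


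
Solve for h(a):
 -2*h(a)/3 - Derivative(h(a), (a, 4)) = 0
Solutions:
 h(a) = (C1*sin(6^(3/4)*a/6) + C2*cos(6^(3/4)*a/6))*exp(-6^(3/4)*a/6) + (C3*sin(6^(3/4)*a/6) + C4*cos(6^(3/4)*a/6))*exp(6^(3/4)*a/6)


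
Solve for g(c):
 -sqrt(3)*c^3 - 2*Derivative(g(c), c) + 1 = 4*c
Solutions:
 g(c) = C1 - sqrt(3)*c^4/8 - c^2 + c/2


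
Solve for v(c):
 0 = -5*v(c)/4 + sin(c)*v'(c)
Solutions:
 v(c) = C1*(cos(c) - 1)^(5/8)/(cos(c) + 1)^(5/8)


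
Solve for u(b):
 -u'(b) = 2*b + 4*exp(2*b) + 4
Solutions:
 u(b) = C1 - b^2 - 4*b - 2*exp(2*b)


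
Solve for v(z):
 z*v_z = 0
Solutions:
 v(z) = C1


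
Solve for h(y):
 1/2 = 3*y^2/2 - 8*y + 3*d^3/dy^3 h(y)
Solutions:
 h(y) = C1 + C2*y + C3*y^2 - y^5/120 + y^4/9 + y^3/36


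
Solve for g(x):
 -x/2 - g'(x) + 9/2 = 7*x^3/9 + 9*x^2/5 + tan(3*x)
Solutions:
 g(x) = C1 - 7*x^4/36 - 3*x^3/5 - x^2/4 + 9*x/2 + log(cos(3*x))/3


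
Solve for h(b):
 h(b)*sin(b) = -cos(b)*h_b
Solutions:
 h(b) = C1*cos(b)


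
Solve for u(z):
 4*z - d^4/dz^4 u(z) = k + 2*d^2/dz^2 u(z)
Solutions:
 u(z) = C1 + C2*z + C3*sin(sqrt(2)*z) + C4*cos(sqrt(2)*z) - k*z^2/4 + z^3/3


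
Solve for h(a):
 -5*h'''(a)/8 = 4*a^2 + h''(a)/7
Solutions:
 h(a) = C1 + C2*a + C3*exp(-8*a/35) - 7*a^4/3 + 245*a^3/6 - 8575*a^2/16


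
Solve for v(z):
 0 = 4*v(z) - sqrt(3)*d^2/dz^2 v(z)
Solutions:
 v(z) = C1*exp(-2*3^(3/4)*z/3) + C2*exp(2*3^(3/4)*z/3)


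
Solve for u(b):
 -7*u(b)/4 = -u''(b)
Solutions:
 u(b) = C1*exp(-sqrt(7)*b/2) + C2*exp(sqrt(7)*b/2)


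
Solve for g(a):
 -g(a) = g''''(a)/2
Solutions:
 g(a) = (C1*sin(2^(3/4)*a/2) + C2*cos(2^(3/4)*a/2))*exp(-2^(3/4)*a/2) + (C3*sin(2^(3/4)*a/2) + C4*cos(2^(3/4)*a/2))*exp(2^(3/4)*a/2)


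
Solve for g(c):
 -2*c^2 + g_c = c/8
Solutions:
 g(c) = C1 + 2*c^3/3 + c^2/16


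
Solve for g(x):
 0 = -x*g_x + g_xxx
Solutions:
 g(x) = C1 + Integral(C2*airyai(x) + C3*airybi(x), x)


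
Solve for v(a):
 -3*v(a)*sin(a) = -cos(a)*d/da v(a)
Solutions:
 v(a) = C1/cos(a)^3


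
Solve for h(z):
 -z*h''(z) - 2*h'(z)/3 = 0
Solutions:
 h(z) = C1 + C2*z^(1/3)


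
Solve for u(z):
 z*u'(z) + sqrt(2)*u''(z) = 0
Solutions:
 u(z) = C1 + C2*erf(2^(1/4)*z/2)


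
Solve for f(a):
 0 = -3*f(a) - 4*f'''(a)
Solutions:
 f(a) = C3*exp(-6^(1/3)*a/2) + (C1*sin(2^(1/3)*3^(5/6)*a/4) + C2*cos(2^(1/3)*3^(5/6)*a/4))*exp(6^(1/3)*a/4)


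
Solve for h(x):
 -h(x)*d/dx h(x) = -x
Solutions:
 h(x) = -sqrt(C1 + x^2)
 h(x) = sqrt(C1 + x^2)


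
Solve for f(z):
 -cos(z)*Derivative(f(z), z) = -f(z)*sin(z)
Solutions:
 f(z) = C1/cos(z)


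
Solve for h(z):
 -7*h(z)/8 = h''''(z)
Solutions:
 h(z) = (C1*sin(2^(3/4)*7^(1/4)*z/4) + C2*cos(2^(3/4)*7^(1/4)*z/4))*exp(-2^(3/4)*7^(1/4)*z/4) + (C3*sin(2^(3/4)*7^(1/4)*z/4) + C4*cos(2^(3/4)*7^(1/4)*z/4))*exp(2^(3/4)*7^(1/4)*z/4)


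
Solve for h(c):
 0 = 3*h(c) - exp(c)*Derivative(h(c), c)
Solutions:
 h(c) = C1*exp(-3*exp(-c))


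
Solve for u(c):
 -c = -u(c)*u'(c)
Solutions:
 u(c) = -sqrt(C1 + c^2)
 u(c) = sqrt(C1 + c^2)


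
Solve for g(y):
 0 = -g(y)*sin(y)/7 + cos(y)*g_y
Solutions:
 g(y) = C1/cos(y)^(1/7)


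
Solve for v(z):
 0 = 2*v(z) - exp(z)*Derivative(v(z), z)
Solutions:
 v(z) = C1*exp(-2*exp(-z))


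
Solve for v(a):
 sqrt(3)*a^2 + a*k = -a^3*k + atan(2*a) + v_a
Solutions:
 v(a) = C1 + a^4*k/4 + sqrt(3)*a^3/3 + a^2*k/2 - a*atan(2*a) + log(4*a^2 + 1)/4


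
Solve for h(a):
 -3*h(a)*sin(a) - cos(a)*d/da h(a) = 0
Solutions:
 h(a) = C1*cos(a)^3


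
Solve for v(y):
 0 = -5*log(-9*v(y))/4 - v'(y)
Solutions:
 4*Integral(1/(log(-_y) + 2*log(3)), (_y, v(y)))/5 = C1 - y


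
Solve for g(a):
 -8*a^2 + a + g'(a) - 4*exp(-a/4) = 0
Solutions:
 g(a) = C1 + 8*a^3/3 - a^2/2 - 16*exp(-a/4)


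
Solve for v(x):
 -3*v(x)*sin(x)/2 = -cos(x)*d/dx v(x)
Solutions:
 v(x) = C1/cos(x)^(3/2)


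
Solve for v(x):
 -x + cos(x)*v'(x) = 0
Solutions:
 v(x) = C1 + Integral(x/cos(x), x)


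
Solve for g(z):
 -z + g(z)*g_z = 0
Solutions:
 g(z) = -sqrt(C1 + z^2)
 g(z) = sqrt(C1 + z^2)


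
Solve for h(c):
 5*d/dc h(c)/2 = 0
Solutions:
 h(c) = C1


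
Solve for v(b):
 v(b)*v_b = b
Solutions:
 v(b) = -sqrt(C1 + b^2)
 v(b) = sqrt(C1 + b^2)


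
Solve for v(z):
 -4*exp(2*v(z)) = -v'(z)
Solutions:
 v(z) = log(-sqrt(-1/(C1 + 4*z))) - log(2)/2
 v(z) = log(-1/(C1 + 4*z))/2 - log(2)/2


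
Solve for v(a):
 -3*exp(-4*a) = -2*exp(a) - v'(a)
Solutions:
 v(a) = C1 - 2*exp(a) - 3*exp(-4*a)/4


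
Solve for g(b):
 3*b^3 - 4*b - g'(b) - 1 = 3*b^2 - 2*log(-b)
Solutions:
 g(b) = C1 + 3*b^4/4 - b^3 - 2*b^2 + 2*b*log(-b) - 3*b


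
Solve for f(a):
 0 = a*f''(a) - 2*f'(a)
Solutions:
 f(a) = C1 + C2*a^3


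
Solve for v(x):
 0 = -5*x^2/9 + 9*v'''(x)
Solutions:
 v(x) = C1 + C2*x + C3*x^2 + x^5/972


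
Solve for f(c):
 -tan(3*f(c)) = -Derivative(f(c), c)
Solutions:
 f(c) = -asin(C1*exp(3*c))/3 + pi/3
 f(c) = asin(C1*exp(3*c))/3


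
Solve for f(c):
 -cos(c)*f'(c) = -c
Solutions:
 f(c) = C1 + Integral(c/cos(c), c)


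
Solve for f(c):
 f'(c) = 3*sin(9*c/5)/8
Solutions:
 f(c) = C1 - 5*cos(9*c/5)/24


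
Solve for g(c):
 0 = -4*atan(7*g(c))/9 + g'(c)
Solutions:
 Integral(1/atan(7*_y), (_y, g(c))) = C1 + 4*c/9


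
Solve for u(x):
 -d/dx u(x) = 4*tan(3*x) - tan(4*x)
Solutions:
 u(x) = C1 + 4*log(cos(3*x))/3 - log(cos(4*x))/4


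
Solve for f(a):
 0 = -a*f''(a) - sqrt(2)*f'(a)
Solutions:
 f(a) = C1 + C2*a^(1 - sqrt(2))


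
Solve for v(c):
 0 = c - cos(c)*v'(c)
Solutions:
 v(c) = C1 + Integral(c/cos(c), c)


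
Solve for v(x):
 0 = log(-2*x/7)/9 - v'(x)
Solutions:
 v(x) = C1 + x*log(-x)/9 + x*(-log(7) - 1 + log(2))/9


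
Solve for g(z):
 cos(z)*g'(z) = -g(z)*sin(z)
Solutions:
 g(z) = C1*cos(z)


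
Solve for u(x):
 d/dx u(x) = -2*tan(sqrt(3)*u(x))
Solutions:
 u(x) = sqrt(3)*(pi - asin(C1*exp(-2*sqrt(3)*x)))/3
 u(x) = sqrt(3)*asin(C1*exp(-2*sqrt(3)*x))/3


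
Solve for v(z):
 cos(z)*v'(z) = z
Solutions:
 v(z) = C1 + Integral(z/cos(z), z)


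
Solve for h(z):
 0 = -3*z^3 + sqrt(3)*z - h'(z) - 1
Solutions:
 h(z) = C1 - 3*z^4/4 + sqrt(3)*z^2/2 - z


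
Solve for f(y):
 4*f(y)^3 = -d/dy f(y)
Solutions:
 f(y) = -sqrt(2)*sqrt(-1/(C1 - 4*y))/2
 f(y) = sqrt(2)*sqrt(-1/(C1 - 4*y))/2


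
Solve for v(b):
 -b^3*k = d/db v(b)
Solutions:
 v(b) = C1 - b^4*k/4


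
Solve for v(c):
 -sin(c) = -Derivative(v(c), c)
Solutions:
 v(c) = C1 - cos(c)


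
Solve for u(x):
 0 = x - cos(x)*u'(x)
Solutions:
 u(x) = C1 + Integral(x/cos(x), x)


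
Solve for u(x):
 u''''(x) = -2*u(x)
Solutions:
 u(x) = (C1*sin(2^(3/4)*x/2) + C2*cos(2^(3/4)*x/2))*exp(-2^(3/4)*x/2) + (C3*sin(2^(3/4)*x/2) + C4*cos(2^(3/4)*x/2))*exp(2^(3/4)*x/2)


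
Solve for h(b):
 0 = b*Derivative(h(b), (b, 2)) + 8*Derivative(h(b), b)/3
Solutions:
 h(b) = C1 + C2/b^(5/3)


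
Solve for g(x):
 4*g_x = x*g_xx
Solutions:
 g(x) = C1 + C2*x^5


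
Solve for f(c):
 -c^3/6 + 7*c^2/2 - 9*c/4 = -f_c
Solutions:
 f(c) = C1 + c^4/24 - 7*c^3/6 + 9*c^2/8


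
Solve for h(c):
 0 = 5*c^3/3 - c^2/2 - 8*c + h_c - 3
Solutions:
 h(c) = C1 - 5*c^4/12 + c^3/6 + 4*c^2 + 3*c


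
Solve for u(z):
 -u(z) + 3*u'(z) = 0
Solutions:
 u(z) = C1*exp(z/3)


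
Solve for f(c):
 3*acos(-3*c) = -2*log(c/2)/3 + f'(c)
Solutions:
 f(c) = C1 + 2*c*log(c)/3 + 3*c*acos(-3*c) - 2*c/3 - 2*c*log(2)/3 + sqrt(1 - 9*c^2)


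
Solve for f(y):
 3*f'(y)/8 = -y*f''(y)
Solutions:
 f(y) = C1 + C2*y^(5/8)


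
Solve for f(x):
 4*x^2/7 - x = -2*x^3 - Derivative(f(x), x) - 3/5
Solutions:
 f(x) = C1 - x^4/2 - 4*x^3/21 + x^2/2 - 3*x/5


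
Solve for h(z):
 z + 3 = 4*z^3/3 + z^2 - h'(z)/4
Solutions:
 h(z) = C1 + 4*z^4/3 + 4*z^3/3 - 2*z^2 - 12*z


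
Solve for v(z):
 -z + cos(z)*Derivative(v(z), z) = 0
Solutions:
 v(z) = C1 + Integral(z/cos(z), z)


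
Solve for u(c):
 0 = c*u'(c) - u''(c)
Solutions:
 u(c) = C1 + C2*erfi(sqrt(2)*c/2)


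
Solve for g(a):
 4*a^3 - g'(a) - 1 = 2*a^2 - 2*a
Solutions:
 g(a) = C1 + a^4 - 2*a^3/3 + a^2 - a


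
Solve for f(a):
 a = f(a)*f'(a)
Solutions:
 f(a) = -sqrt(C1 + a^2)
 f(a) = sqrt(C1 + a^2)


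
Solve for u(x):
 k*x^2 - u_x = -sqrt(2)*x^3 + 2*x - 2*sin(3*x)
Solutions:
 u(x) = C1 + k*x^3/3 + sqrt(2)*x^4/4 - x^2 - 2*cos(3*x)/3


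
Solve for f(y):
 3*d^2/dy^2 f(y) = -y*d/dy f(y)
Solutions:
 f(y) = C1 + C2*erf(sqrt(6)*y/6)


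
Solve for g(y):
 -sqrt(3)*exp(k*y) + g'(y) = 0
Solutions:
 g(y) = C1 + sqrt(3)*exp(k*y)/k


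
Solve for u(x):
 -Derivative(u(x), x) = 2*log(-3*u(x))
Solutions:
 Integral(1/(log(-_y) + log(3)), (_y, u(x)))/2 = C1 - x


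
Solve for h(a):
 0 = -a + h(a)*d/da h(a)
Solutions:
 h(a) = -sqrt(C1 + a^2)
 h(a) = sqrt(C1 + a^2)


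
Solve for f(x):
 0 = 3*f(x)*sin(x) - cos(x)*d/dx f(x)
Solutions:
 f(x) = C1/cos(x)^3


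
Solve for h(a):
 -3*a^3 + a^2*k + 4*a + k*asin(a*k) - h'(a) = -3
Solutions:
 h(a) = C1 - 3*a^4/4 + a^3*k/3 + 2*a^2 + 3*a + k*Piecewise((a*asin(a*k) + sqrt(-a^2*k^2 + 1)/k, Ne(k, 0)), (0, True))


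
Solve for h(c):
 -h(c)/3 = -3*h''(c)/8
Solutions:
 h(c) = C1*exp(-2*sqrt(2)*c/3) + C2*exp(2*sqrt(2)*c/3)


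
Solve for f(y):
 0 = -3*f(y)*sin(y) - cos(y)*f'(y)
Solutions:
 f(y) = C1*cos(y)^3


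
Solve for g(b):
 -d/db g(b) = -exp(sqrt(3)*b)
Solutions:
 g(b) = C1 + sqrt(3)*exp(sqrt(3)*b)/3


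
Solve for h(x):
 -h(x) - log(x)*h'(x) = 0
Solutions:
 h(x) = C1*exp(-li(x))


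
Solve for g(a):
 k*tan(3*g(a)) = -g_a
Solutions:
 g(a) = -asin(C1*exp(-3*a*k))/3 + pi/3
 g(a) = asin(C1*exp(-3*a*k))/3


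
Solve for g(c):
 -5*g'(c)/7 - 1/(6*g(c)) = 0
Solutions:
 g(c) = -sqrt(C1 - 105*c)/15
 g(c) = sqrt(C1 - 105*c)/15


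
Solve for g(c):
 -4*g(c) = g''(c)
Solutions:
 g(c) = C1*sin(2*c) + C2*cos(2*c)


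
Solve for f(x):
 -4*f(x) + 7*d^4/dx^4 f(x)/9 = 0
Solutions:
 f(x) = C1*exp(-sqrt(6)*7^(3/4)*x/7) + C2*exp(sqrt(6)*7^(3/4)*x/7) + C3*sin(sqrt(6)*7^(3/4)*x/7) + C4*cos(sqrt(6)*7^(3/4)*x/7)


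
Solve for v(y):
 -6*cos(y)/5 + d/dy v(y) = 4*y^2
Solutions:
 v(y) = C1 + 4*y^3/3 + 6*sin(y)/5


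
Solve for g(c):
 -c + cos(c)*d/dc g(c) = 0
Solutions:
 g(c) = C1 + Integral(c/cos(c), c)


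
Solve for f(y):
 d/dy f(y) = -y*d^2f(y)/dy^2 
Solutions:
 f(y) = C1 + C2*log(y)


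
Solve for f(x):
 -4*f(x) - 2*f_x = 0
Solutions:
 f(x) = C1*exp(-2*x)


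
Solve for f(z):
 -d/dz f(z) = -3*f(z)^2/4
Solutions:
 f(z) = -4/(C1 + 3*z)


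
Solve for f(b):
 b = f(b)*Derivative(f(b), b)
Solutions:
 f(b) = -sqrt(C1 + b^2)
 f(b) = sqrt(C1 + b^2)


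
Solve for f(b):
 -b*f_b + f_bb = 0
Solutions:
 f(b) = C1 + C2*erfi(sqrt(2)*b/2)


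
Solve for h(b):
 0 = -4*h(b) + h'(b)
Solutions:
 h(b) = C1*exp(4*b)


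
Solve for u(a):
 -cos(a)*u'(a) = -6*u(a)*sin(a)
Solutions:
 u(a) = C1/cos(a)^6


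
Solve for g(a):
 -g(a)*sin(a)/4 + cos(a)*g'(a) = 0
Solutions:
 g(a) = C1/cos(a)^(1/4)


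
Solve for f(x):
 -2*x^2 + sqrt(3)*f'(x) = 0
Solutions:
 f(x) = C1 + 2*sqrt(3)*x^3/9


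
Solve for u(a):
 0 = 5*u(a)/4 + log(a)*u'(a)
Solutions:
 u(a) = C1*exp(-5*li(a)/4)


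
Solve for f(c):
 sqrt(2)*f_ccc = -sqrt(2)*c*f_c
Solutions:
 f(c) = C1 + Integral(C2*airyai(-c) + C3*airybi(-c), c)


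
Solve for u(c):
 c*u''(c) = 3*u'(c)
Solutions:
 u(c) = C1 + C2*c^4


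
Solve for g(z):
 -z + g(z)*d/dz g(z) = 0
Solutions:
 g(z) = -sqrt(C1 + z^2)
 g(z) = sqrt(C1 + z^2)


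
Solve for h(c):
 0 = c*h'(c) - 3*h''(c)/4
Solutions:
 h(c) = C1 + C2*erfi(sqrt(6)*c/3)


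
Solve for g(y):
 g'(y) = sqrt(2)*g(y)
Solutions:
 g(y) = C1*exp(sqrt(2)*y)


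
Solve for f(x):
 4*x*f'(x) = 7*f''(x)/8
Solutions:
 f(x) = C1 + C2*erfi(4*sqrt(7)*x/7)


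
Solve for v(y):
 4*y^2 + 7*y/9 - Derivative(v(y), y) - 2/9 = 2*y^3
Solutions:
 v(y) = C1 - y^4/2 + 4*y^3/3 + 7*y^2/18 - 2*y/9


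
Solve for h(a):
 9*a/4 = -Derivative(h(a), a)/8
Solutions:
 h(a) = C1 - 9*a^2


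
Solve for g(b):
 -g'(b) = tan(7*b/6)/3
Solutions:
 g(b) = C1 + 2*log(cos(7*b/6))/7


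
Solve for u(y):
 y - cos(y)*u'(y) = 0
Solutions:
 u(y) = C1 + Integral(y/cos(y), y)


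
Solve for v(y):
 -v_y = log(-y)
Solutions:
 v(y) = C1 - y*log(-y) + y


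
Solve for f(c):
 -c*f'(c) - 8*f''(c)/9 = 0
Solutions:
 f(c) = C1 + C2*erf(3*c/4)


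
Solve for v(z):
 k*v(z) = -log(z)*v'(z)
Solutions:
 v(z) = C1*exp(-k*li(z))


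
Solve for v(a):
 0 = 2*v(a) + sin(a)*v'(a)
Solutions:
 v(a) = C1*(cos(a) + 1)/(cos(a) - 1)


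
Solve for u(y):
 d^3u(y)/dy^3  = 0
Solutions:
 u(y) = C1 + C2*y + C3*y^2


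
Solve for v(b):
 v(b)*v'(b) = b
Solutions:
 v(b) = -sqrt(C1 + b^2)
 v(b) = sqrt(C1 + b^2)


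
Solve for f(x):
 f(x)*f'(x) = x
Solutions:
 f(x) = -sqrt(C1 + x^2)
 f(x) = sqrt(C1 + x^2)


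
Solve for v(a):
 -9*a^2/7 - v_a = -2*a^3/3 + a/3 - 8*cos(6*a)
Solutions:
 v(a) = C1 + a^4/6 - 3*a^3/7 - a^2/6 + 4*sin(6*a)/3


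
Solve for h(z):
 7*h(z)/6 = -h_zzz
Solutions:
 h(z) = C3*exp(-6^(2/3)*7^(1/3)*z/6) + (C1*sin(2^(2/3)*3^(1/6)*7^(1/3)*z/4) + C2*cos(2^(2/3)*3^(1/6)*7^(1/3)*z/4))*exp(6^(2/3)*7^(1/3)*z/12)


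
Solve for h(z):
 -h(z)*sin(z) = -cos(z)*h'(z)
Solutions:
 h(z) = C1/cos(z)


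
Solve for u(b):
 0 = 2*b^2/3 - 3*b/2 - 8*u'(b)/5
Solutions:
 u(b) = C1 + 5*b^3/36 - 15*b^2/32


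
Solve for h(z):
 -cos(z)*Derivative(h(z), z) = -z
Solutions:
 h(z) = C1 + Integral(z/cos(z), z)


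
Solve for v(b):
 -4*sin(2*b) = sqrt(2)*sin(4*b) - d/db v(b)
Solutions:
 v(b) = C1 - 2*cos(2*b) - sqrt(2)*cos(4*b)/4


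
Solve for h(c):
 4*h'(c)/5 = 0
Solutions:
 h(c) = C1


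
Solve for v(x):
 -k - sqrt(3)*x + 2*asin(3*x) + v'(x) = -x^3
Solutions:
 v(x) = C1 + k*x - x^4/4 + sqrt(3)*x^2/2 - 2*x*asin(3*x) - 2*sqrt(1 - 9*x^2)/3


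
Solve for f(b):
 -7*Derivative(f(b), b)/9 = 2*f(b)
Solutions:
 f(b) = C1*exp(-18*b/7)


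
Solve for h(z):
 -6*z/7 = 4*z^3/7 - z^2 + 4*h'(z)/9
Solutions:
 h(z) = C1 - 9*z^4/28 + 3*z^3/4 - 27*z^2/28
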